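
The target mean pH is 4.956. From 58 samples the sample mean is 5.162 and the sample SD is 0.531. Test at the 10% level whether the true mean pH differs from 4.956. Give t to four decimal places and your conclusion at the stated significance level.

t = 2.9545; reject H0

H0: μ = 4.956; H1: μ ≠ 4.956 (one-sample t-test, two-sided).
t = (x̄ − μ₀)/(s/√n) = (5.162 − 4.956)/(0.531/√58) = 2.9545
df = n − 1 = 57
Two-sided p-value ≈ 0.0045
Since p ≈ 0.0045 < α = 0.1, reject H0; the data support H1.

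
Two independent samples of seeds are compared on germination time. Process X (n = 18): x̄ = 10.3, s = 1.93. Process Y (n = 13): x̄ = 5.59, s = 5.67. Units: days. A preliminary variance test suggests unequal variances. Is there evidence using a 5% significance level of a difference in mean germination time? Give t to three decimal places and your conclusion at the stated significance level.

t = 2.877; reject H0

Let group 1 = process X, group 2 = process Y. H0: μ_1 = μ_2; H1: μ_1 ≠ μ_2 (Welch's two-sample t-test, two-sided).
t = (x̄_1 − x̄_2)/√(s_1²/n_1 + s_2²/n_2) = (10.3 − 5.59)/√(1.93²/18 + 5.67²/13) = 2.877
Welch–Satterthwaite df ≈ 14.02
Two-sided p-value ≈ 0.012
Since p ≈ 0.012 < α = 0.05, reject H0; the evidence is statistically significant.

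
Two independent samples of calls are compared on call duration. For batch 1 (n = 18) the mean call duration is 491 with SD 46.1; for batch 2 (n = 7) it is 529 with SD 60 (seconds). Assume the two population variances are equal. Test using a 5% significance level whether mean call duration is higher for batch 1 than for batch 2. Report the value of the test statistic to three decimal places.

-1.703

Let group 1 = batch 1, group 2 = batch 2. H0: μ_1 = μ_2; H1: μ_1 > μ_2 (two-sample pooled-variance t-test, right-tailed).
s_p² = [(18−1)·46.1² + (7−1)·60²]/(18+7−2) = 2509.94
t = (491 − 529)/√[2509.94·(1/18 + 1/7)] = -1.703
df = n₁ + n₂ − 2 = 23
p-value = P(T ≥ -1.703) ≈ 0.949
Since p ≈ 0.949 > α = 0.05, fail to reject H0; the data do not provide sufficient evidence against H0.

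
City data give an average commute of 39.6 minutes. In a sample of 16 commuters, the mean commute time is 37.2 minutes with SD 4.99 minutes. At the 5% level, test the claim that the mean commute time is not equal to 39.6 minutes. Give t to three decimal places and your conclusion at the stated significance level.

t = -1.924; fail to reject H0

H0: μ = 39.6; H1: μ ≠ 39.6 (one-sample t-test, two-sided).
t = (x̄ − μ₀)/(s/√n) = (37.2 − 39.6)/(4.99/√16) = -1.924
df = n − 1 = 15
Two-sided p-value ≈ 0.074
Since p ≈ 0.074 > α = 0.05, fail to reject H0; the data do not provide sufficient evidence against H0.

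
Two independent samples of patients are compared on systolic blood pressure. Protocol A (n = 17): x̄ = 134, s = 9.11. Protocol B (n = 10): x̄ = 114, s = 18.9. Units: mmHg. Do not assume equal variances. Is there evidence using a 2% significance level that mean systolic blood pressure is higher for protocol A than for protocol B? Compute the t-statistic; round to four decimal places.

Let group 1 = protocol A, group 2 = protocol B. H0: μ_1 = μ_2; H1: μ_1 > μ_2 (Welch's two-sample t-test, right-tailed).
t = (x̄_1 − x̄_2)/√(s_1²/n_1 + s_2²/n_2) = (134 − 114)/√(9.11²/17 + 18.9²/10) = 3.1387
Welch–Satterthwaite df ≈ 11.51
p-value = P(T ≥ 3.1387) ≈ 0.0045
Since p ≈ 0.0045 < α = 0.02, reject H0; the evidence is statistically significant.

3.1387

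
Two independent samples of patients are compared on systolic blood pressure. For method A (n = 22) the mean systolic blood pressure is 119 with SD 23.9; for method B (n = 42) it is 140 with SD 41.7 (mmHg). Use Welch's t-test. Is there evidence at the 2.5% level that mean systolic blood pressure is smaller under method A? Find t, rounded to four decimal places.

-2.5586

Let group 1 = method A, group 2 = method B. H0: μ_1 = μ_2; H1: μ_1 < μ_2 (Welch's two-sample t-test, left-tailed).
t = (x̄_1 − x̄_2)/√(s_1²/n_1 + s_2²/n_2) = (119 − 140)/√(23.9²/22 + 41.7²/42) = -2.5586
Welch–Satterthwaite df ≈ 61.40
p-value = P(T ≤ -2.5586) ≈ 0.0065
Since p ≈ 0.0065 < α = 0.025, reject H0; the evidence is statistically significant.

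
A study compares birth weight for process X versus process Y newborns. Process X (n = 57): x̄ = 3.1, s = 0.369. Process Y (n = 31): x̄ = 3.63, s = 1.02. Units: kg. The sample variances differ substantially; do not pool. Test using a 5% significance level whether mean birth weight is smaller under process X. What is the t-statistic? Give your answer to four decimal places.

Let group 1 = process X, group 2 = process Y. H0: μ_1 = μ_2; H1: μ_1 < μ_2 (Welch's two-sample t-test, left-tailed).
t = (x̄_1 − x̄_2)/√(s_1²/n_1 + s_2²/n_2) = (3.1 − 3.63)/√(0.369²/57 + 1.02²/31) = -2.7953
Welch–Satterthwaite df ≈ 34.33
p-value = P(T ≤ -2.7953) ≈ 0.004
Since p ≈ 0.004 < α = 0.05, reject H0; the data support H1.

-2.7953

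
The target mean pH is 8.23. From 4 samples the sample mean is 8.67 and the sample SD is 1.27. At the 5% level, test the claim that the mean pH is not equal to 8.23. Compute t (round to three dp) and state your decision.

t = 0.693; fail to reject H0

H0: μ = 8.23; H1: μ ≠ 8.23 (one-sample t-test, two-sided).
t = (x̄ − μ₀)/(s/√n) = (8.67 − 8.23)/(1.27/√4) = 0.693
df = n − 1 = 3
Two-sided p-value ≈ 0.538
Since p ≈ 0.538 > α = 0.05, fail to reject H0; the evidence is not statistically significant.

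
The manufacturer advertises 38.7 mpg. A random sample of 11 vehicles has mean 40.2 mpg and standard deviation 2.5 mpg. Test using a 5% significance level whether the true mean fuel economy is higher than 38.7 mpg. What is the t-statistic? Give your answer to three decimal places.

1.990

H0: μ = 38.7; H1: μ > 38.7 (one-sample t-test, right-tailed).
t = (x̄ − μ₀)/(s/√n) = (40.2 − 38.7)/(2.5/√11) = 1.990
df = n − 1 = 10
p-value = P(T ≥ 1.990) ≈ 0.0373
Since p ≈ 0.0373 < α = 0.05, reject H0; the data support H1.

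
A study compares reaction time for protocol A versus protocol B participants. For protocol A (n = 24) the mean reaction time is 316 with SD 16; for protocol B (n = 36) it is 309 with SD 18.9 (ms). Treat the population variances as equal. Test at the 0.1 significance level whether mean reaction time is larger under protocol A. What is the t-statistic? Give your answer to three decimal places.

Let group 1 = protocol A, group 2 = protocol B. H0: μ_1 = μ_2; H1: μ_1 > μ_2 (two-sample pooled-variance t-test, right-tailed).
s_p² = [(24−1)·16² + (36−1)·18.9²]/(24+36−2) = 317.075
t = (316 − 309)/√[317.075·(1/24 + 1/36)] = 1.492
df = n₁ + n₂ − 2 = 58
p-value = P(T ≥ 1.492) ≈ 0.071
Since p ≈ 0.071 < α = 0.1, reject H0; the data support H1.

1.492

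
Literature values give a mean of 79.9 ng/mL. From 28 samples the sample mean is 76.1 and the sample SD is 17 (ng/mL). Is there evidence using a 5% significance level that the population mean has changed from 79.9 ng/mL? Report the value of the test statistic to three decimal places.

H0: μ = 79.9; H1: μ ≠ 79.9 (one-sample t-test, two-sided).
t = (x̄ − μ₀)/(s/√n) = (76.1 − 79.9)/(17/√28) = -1.183
df = n − 1 = 27
Two-sided p-value ≈ 0.2472
Since p ≈ 0.2472 > α = 0.05, fail to reject H0; the data do not provide sufficient evidence against H0.

-1.183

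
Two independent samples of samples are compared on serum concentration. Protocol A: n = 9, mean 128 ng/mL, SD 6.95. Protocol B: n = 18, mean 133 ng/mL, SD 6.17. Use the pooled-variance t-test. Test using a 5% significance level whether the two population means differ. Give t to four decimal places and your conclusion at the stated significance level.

Let group 1 = protocol A, group 2 = protocol B. H0: μ_1 = μ_2; H1: μ_1 ≠ μ_2 (two-sample pooled-variance t-test, two-sided).
s_p² = [(9−1)·6.95² + (18−1)·6.17²]/(9+18−2) = 41.3437
t = (128 − 133)/√[41.3437·(1/9 + 1/18)] = -1.9048
df = n₁ + n₂ − 2 = 25
Two-sided p-value ≈ 0.0684
Since p ≈ 0.0684 > α = 0.05, fail to reject H0; the evidence is not statistically significant.

t = -1.9048; fail to reject H0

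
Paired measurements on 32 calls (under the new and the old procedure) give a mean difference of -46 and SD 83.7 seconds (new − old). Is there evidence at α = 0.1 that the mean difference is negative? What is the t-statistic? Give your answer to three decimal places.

H0: μ_d = 0; H1: μ_d < 0 (paired t-test on the differences, left-tailed).
t = d̄/(s_d/√n) = -46/(83.7/√32) = -3.109
df = n − 1 = 31
p-value = P(T ≤ -3.109) ≈ 0.0020
Since p ≈ 0.0020 < α = 0.1, reject H0; the evidence is statistically significant.

-3.109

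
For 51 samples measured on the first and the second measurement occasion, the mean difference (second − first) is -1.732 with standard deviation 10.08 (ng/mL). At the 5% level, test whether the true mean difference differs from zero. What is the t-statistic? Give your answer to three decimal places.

H0: μ_d = 0; H1: μ_d ≠ 0 (paired t-test on the differences, two-sided).
t = d̄/(s_d/√n) = -1.732/(10.08/√51) = -1.227
df = n − 1 = 50
Two-sided p-value ≈ 0.2255
Since p ≈ 0.2255 > α = 0.05, fail to reject H0; the evidence is not statistically significant.

-1.227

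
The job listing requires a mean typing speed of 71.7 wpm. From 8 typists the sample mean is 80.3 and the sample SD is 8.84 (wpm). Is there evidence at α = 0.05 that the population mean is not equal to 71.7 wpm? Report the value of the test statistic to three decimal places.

2.752

H0: μ = 71.7; H1: μ ≠ 71.7 (one-sample t-test, two-sided).
t = (x̄ − μ₀)/(s/√n) = (80.3 − 71.7)/(8.84/√8) = 2.752
df = n − 1 = 7
Two-sided p-value ≈ 0.028
Since p ≈ 0.028 < α = 0.05, reject H0; the data support H1.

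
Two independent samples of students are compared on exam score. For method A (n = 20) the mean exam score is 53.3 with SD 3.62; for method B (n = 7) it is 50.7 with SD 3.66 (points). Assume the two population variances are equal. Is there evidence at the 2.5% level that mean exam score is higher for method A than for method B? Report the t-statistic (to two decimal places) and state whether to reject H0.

t = 1.63; fail to reject H0

Let group 1 = method A, group 2 = method B. H0: μ_1 = μ_2; H1: μ_1 > μ_2 (two-sample pooled-variance t-test, right-tailed).
s_p² = [(20−1)·3.62² + (7−1)·3.66²]/(20+7−2) = 13.1743
t = (53.3 − 50.7)/√[13.1743·(1/20 + 1/7)] = 1.63
df = n₁ + n₂ − 2 = 25
p-value = P(T ≥ 1.63) ≈ 0.0577
Since p ≈ 0.0577 > α = 0.025, fail to reject H0; the evidence is not statistically significant.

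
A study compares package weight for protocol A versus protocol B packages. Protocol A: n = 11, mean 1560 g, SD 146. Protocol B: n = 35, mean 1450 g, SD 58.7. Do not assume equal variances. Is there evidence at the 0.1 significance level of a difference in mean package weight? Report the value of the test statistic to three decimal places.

2.438

Let group 1 = protocol A, group 2 = protocol B. H0: μ_1 = μ_2; H1: μ_1 ≠ μ_2 (Welch's two-sample t-test, two-sided).
t = (x̄_1 − x̄_2)/√(s_1²/n_1 + s_2²/n_2) = (1560 − 1450)/√(146²/11 + 58.7²/35) = 2.438
Welch–Satterthwaite df ≈ 11.03
Two-sided p-value ≈ 0.033
Since p ≈ 0.033 < α = 0.1, reject H0; the data support H1.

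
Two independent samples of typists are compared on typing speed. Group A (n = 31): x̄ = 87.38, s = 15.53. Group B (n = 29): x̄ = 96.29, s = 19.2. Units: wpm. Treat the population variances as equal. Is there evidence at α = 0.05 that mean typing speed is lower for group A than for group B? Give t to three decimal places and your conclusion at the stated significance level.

Let group 1 = group A, group 2 = group B. H0: μ_1 = μ_2; H1: μ_1 < μ_2 (two-sample pooled-variance t-test, left-tailed).
s_p² = [(31−1)·15.53² + (29−1)·19.2²]/(31+29−2) = 302.713
t = (87.38 − 96.29)/√[302.713·(1/31 + 1/29)] = -1.982
df = n₁ + n₂ − 2 = 58
p-value = P(T ≤ -1.982) ≈ 0.0261
Since p ≈ 0.0261 < α = 0.05, reject H0; the evidence is statistically significant.

t = -1.982; reject H0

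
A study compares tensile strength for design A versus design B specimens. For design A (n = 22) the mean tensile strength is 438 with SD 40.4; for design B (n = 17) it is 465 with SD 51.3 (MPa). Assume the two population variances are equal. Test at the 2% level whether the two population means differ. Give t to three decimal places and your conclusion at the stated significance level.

Let group 1 = design A, group 2 = design B. H0: μ_1 = μ_2; H1: μ_1 ≠ μ_2 (two-sample pooled-variance t-test, two-sided).
s_p² = [(22−1)·40.4² + (17−1)·51.3²]/(22+17−2) = 2064.39
t = (438 − 465)/√[2064.39·(1/22 + 1/17)] = -1.840
df = n₁ + n₂ − 2 = 37
Two-sided p-value ≈ 0.074
Since p ≈ 0.074 > α = 0.02, fail to reject H0; the data do not provide sufficient evidence against H0.

t = -1.840; fail to reject H0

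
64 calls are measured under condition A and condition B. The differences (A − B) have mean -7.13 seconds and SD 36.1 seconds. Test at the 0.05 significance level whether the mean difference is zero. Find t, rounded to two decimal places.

H0: μ_d = 0; H1: μ_d ≠ 0 (paired t-test on the differences, two-sided).
t = d̄/(s_d/√n) = -7.13/(36.1/√64) = -1.58
df = n − 1 = 63
Two-sided p-value ≈ 0.1191
Since p ≈ 0.1191 > α = 0.05, fail to reject H0; the evidence is not statistically significant.

-1.58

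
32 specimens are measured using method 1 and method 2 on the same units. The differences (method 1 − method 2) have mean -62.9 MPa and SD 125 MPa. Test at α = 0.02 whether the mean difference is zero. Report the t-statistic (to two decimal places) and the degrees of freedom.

H0: μ_d = 0; H1: μ_d ≠ 0 (paired t-test on the differences, two-sided).
t = d̄/(s_d/√n) = -62.9/(125/√32) = -2.85
df = n − 1 = 31
Two-sided p-value ≈ 0.0078
Since p ≈ 0.0078 < α = 0.02, reject H0; the data support H1.

t = -2.85, df = 31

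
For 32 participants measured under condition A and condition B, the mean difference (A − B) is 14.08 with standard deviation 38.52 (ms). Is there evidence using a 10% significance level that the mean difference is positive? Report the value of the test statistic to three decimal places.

2.068

H0: μ_d = 0; H1: μ_d > 0 (paired t-test on the differences, right-tailed).
t = d̄/(s_d/√n) = 14.08/(38.52/√32) = 2.068
df = n − 1 = 31
p-value = P(T ≥ 2.068) ≈ 0.024
Since p ≈ 0.024 < α = 0.1, reject H0; the data support H1.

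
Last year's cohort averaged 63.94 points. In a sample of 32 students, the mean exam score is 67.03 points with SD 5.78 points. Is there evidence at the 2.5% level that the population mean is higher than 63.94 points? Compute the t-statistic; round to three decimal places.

H0: μ = 63.94; H1: μ > 63.94 (one-sample t-test, right-tailed).
t = (x̄ − μ₀)/(s/√n) = (67.03 − 63.94)/(5.78/√32) = 3.024
df = n − 1 = 31
p-value = P(T ≥ 3.024) ≈ 0.0025
Since p ≈ 0.0025 < α = 0.025, reject H0; the evidence is statistically significant.

3.024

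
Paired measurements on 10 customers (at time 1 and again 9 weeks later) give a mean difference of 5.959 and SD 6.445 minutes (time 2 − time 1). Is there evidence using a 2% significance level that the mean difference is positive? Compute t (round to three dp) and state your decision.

H0: μ_d = 0; H1: μ_d > 0 (paired t-test on the differences, right-tailed).
t = d̄/(s_d/√n) = 5.959/(6.445/√10) = 2.924
df = n − 1 = 9
p-value = P(T ≥ 2.924) ≈ 0.008
Since p ≈ 0.008 < α = 0.02, reject H0; the evidence is statistically significant.

t = 2.924; reject H0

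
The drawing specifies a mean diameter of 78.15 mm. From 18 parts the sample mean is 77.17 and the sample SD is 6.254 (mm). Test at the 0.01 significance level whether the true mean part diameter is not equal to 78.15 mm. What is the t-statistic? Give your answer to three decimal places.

-0.665

H0: μ = 78.15; H1: μ ≠ 78.15 (one-sample t-test, two-sided).
t = (x̄ − μ₀)/(s/√n) = (77.17 − 78.15)/(6.254/√18) = -0.665
df = n − 1 = 17
Two-sided p-value ≈ 0.5151
Since p ≈ 0.5151 > α = 0.01, fail to reject H0; the evidence is not statistically significant.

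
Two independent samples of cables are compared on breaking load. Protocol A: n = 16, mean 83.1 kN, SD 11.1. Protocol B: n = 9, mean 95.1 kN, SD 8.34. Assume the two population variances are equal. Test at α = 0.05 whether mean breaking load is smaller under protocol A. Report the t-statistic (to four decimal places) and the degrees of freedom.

Let group 1 = protocol A, group 2 = protocol B. H0: μ_1 = μ_2; H1: μ_1 < μ_2 (two-sample pooled-variance t-test, left-tailed).
s_p² = [(16−1)·11.1² + (9−1)·8.34²]/(16+9−2) = 104.548
t = (83.1 − 95.1)/√[104.548·(1/16 + 1/9)] = -2.8167
df = n₁ + n₂ − 2 = 23
p-value = P(T ≤ -2.8167) ≈ 0.0049
Since p ≈ 0.0049 < α = 0.05, reject H0; the evidence is statistically significant.

t = -2.8167, df = 23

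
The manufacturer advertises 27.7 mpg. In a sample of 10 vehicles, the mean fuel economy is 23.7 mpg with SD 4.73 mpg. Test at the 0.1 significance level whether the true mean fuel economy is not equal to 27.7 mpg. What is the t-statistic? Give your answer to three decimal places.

-2.674

H0: μ = 27.7; H1: μ ≠ 27.7 (one-sample t-test, two-sided).
t = (x̄ − μ₀)/(s/√n) = (23.7 − 27.7)/(4.73/√10) = -2.674
df = n − 1 = 9
Two-sided p-value ≈ 0.025
Since p ≈ 0.025 < α = 0.1, reject H0; the data support H1.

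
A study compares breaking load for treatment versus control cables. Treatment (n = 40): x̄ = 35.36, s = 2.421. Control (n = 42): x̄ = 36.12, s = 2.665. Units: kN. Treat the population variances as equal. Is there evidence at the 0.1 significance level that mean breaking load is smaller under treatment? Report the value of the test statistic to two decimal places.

-1.35

Let group 1 = treatment, group 2 = control. H0: μ_1 = μ_2; H1: μ_1 < μ_2 (two-sample pooled-variance t-test, left-tailed).
s_p² = [(40−1)·2.421² + (42−1)·2.665²]/(40+42−2) = 6.49725
t = (35.36 − 36.12)/√[6.49725·(1/40 + 1/42)] = -1.35
df = n₁ + n₂ − 2 = 80
p-value = P(T ≤ -1.35) ≈ 0.090
Since p ≈ 0.090 < α = 0.1, reject H0; the evidence is statistically significant.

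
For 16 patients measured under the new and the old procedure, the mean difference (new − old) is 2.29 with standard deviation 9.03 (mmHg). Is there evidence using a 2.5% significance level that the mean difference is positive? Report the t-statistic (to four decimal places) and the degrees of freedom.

H0: μ_d = 0; H1: μ_d > 0 (paired t-test on the differences, right-tailed).
t = d̄/(s_d/√n) = 2.29/(9.03/√16) = 1.0144
df = n − 1 = 15
p-value = P(T ≥ 1.0144) ≈ 0.163
Since p ≈ 0.163 > α = 0.025, fail to reject H0; the evidence is not statistically significant.

t = 1.0144, df = 15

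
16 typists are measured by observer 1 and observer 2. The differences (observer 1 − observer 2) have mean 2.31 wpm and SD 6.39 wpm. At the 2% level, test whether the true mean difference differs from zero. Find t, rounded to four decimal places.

H0: μ_d = 0; H1: μ_d ≠ 0 (paired t-test on the differences, two-sided).
t = d̄/(s_d/√n) = 2.31/(6.39/√16) = 1.4460
df = n − 1 = 15
Two-sided p-value ≈ 0.1687
Since p ≈ 0.1687 > α = 0.02, fail to reject H0; the evidence is not statistically significant.

1.4460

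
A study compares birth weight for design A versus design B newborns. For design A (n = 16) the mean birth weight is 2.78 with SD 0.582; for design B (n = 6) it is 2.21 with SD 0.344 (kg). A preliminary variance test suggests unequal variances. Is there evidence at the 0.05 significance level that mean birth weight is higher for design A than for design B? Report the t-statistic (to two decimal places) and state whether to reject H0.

Let group 1 = design A, group 2 = design B. H0: μ_1 = μ_2; H1: μ_1 > μ_2 (Welch's two-sample t-test, right-tailed).
t = (x̄_1 − x̄_2)/√(s_1²/n_1 + s_2²/n_2) = (2.78 − 2.21)/√(0.582²/16 + 0.344²/6) = 2.82
Welch–Satterthwaite df ≈ 15.53
p-value = P(T ≥ 2.82) ≈ 0.0063
Since p ≈ 0.0063 < α = 0.05, reject H0; the data support H1.

t = 2.82; reject H0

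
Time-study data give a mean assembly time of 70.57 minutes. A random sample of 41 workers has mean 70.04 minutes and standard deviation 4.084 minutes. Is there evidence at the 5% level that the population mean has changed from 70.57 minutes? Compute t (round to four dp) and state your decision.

H0: μ = 70.57; H1: μ ≠ 70.57 (one-sample t-test, two-sided).
t = (x̄ − μ₀)/(s/√n) = (70.04 − 70.57)/(4.084/√41) = -0.8310
df = n − 1 = 40
Two-sided p-value ≈ 0.411
Since p ≈ 0.411 > α = 0.05, fail to reject H0; the evidence is not statistically significant.

t = -0.8310; fail to reject H0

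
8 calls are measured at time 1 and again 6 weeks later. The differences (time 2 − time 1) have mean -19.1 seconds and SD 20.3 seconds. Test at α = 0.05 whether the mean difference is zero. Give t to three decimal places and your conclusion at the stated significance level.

H0: μ_d = 0; H1: μ_d ≠ 0 (paired t-test on the differences, two-sided).
t = d̄/(s_d/√n) = -19.1/(20.3/√8) = -2.661
df = n − 1 = 7
Two-sided p-value ≈ 0.0324
Since p ≈ 0.0324 < α = 0.05, reject H0; the evidence is statistically significant.

t = -2.661; reject H0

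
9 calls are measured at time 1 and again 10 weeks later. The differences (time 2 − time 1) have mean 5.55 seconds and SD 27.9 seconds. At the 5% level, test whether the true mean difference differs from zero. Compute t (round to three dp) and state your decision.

t = 0.597; fail to reject H0

H0: μ_d = 0; H1: μ_d ≠ 0 (paired t-test on the differences, two-sided).
t = d̄/(s_d/√n) = 5.55/(27.9/√9) = 0.597
df = n − 1 = 8
Two-sided p-value ≈ 0.567
Since p ≈ 0.567 > α = 0.05, fail to reject H0; the evidence is not statistically significant.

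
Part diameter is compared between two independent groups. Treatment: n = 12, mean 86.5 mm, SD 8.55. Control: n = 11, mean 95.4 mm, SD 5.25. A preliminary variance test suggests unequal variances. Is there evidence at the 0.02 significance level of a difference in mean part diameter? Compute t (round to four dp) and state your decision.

Let group 1 = treatment, group 2 = control. H0: μ_1 = μ_2; H1: μ_1 ≠ μ_2 (Welch's two-sample t-test, two-sided).
t = (x̄_1 − x̄_2)/√(s_1²/n_1 + s_2²/n_2) = (86.5 − 95.4)/√(8.55²/12 + 5.25²/11) = -3.0353
Welch–Satterthwaite df ≈ 18.47
Two-sided p-value ≈ 0.0070
Since p ≈ 0.0070 < α = 0.02, reject H0; the data support H1.

t = -3.0353; reject H0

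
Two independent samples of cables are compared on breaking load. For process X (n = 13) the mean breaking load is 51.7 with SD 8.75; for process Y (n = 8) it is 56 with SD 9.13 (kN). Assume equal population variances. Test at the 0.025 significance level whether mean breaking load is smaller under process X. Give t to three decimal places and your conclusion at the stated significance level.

t = -1.076; fail to reject H0

Let group 1 = process X, group 2 = process Y. H0: μ_1 = μ_2; H1: μ_1 < μ_2 (two-sample pooled-variance t-test, left-tailed).
s_p² = [(13−1)·8.75² + (8−1)·9.13²]/(13+8−2) = 79.0657
t = (51.7 − 56)/√[79.0657·(1/13 + 1/8)] = -1.076
df = n₁ + n₂ − 2 = 19
p-value = P(T ≤ -1.076) ≈ 0.148
Since p ≈ 0.148 > α = 0.025, fail to reject H0; the data do not provide sufficient evidence against H0.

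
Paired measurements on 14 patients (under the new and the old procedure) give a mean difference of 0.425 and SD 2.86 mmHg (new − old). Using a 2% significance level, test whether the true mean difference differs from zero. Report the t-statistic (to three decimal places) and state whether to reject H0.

H0: μ_d = 0; H1: μ_d ≠ 0 (paired t-test on the differences, two-sided).
t = d̄/(s_d/√n) = 0.425/(2.86/√14) = 0.556
df = n − 1 = 13
Two-sided p-value ≈ 0.5876
Since p ≈ 0.5876 > α = 0.02, fail to reject H0; the evidence is not statistically significant.

t = 0.556; fail to reject H0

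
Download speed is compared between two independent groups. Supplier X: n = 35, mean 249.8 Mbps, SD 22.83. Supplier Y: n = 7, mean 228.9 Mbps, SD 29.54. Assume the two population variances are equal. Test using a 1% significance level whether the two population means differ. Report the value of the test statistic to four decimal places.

2.1071

Let group 1 = supplier X, group 2 = supplier Y. H0: μ_1 = μ_2; H1: μ_1 ≠ μ_2 (two-sample pooled-variance t-test, two-sided).
s_p² = [(35−1)·22.83² + (7−1)·29.54²]/(35+7−2) = 573.919
t = (249.8 − 228.9)/√[573.919·(1/35 + 1/7)] = 2.1071
df = n₁ + n₂ − 2 = 40
Two-sided p-value ≈ 0.0414
Since p ≈ 0.0414 > α = 0.01, fail to reject H0; the data do not provide sufficient evidence against H0.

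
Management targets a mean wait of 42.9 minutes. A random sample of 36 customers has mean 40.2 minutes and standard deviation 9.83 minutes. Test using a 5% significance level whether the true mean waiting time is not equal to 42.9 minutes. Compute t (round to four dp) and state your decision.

t = -1.6480; fail to reject H0

H0: μ = 42.9; H1: μ ≠ 42.9 (one-sample t-test, two-sided).
t = (x̄ − μ₀)/(s/√n) = (40.2 − 42.9)/(9.83/√36) = -1.6480
df = n − 1 = 35
Two-sided p-value ≈ 0.1083
Since p ≈ 0.1083 > α = 0.05, fail to reject H0; the evidence is not statistically significant.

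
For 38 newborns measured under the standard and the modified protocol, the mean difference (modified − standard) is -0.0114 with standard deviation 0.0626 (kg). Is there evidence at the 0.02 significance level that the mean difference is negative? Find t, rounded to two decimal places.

H0: μ_d = 0; H1: μ_d < 0 (paired t-test on the differences, left-tailed).
t = d̄/(s_d/√n) = -0.0114/(0.0626/√38) = -1.12
df = n − 1 = 37
p-value = P(T ≤ -1.12) ≈ 0.1344
Since p ≈ 0.1344 > α = 0.02, fail to reject H0; the data do not provide sufficient evidence against H0.

-1.12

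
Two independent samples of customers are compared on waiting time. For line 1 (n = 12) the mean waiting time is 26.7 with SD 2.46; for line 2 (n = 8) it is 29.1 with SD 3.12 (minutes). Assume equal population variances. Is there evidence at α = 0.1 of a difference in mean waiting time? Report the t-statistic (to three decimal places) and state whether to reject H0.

Let group 1 = line 1, group 2 = line 2. H0: μ_1 = μ_2; H1: μ_1 ≠ μ_2 (two-sample pooled-variance t-test, two-sided).
s_p² = [(12−1)·2.46² + (8−1)·3.12²]/(12+8−2) = 7.4838
t = (26.7 − 29.1)/√[7.4838·(1/12 + 1/8)] = -1.922
df = n₁ + n₂ − 2 = 18
Two-sided p-value ≈ 0.0706
Since p ≈ 0.0706 < α = 0.1, reject H0; the evidence is statistically significant.

t = -1.922; reject H0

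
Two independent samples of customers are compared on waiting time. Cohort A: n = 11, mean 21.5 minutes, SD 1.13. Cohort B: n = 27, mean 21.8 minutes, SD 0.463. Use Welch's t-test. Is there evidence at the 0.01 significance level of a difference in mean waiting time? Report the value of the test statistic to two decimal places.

Let group 1 = cohort A, group 2 = cohort B. H0: μ_1 = μ_2; H1: μ_1 ≠ μ_2 (Welch's two-sample t-test, two-sided).
t = (x̄_1 − x̄_2)/√(s_1²/n_1 + s_2²/n_2) = (21.5 − 21.8)/√(1.13²/11 + 0.463²/27) = -0.85
Welch–Satterthwaite df ≈ 11.39
Two-sided p-value ≈ 0.412
Since p ≈ 0.412 > α = 0.01, fail to reject H0; the data do not provide sufficient evidence against H0.

-0.85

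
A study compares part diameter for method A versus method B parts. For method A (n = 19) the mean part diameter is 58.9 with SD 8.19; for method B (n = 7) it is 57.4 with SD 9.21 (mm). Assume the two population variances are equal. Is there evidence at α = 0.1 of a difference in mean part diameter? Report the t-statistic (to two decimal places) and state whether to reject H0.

Let group 1 = method A, group 2 = method B. H0: μ_1 = μ_2; H1: μ_1 ≠ μ_2 (two-sample pooled-variance t-test, two-sided).
s_p² = [(19−1)·8.19² + (7−1)·9.21²]/(19+7−2) = 71.5131
t = (58.9 − 57.4)/√[71.5131·(1/19 + 1/7)] = 0.40
df = n₁ + n₂ − 2 = 24
Two-sided p-value ≈ 0.6918
Since p ≈ 0.6918 > α = 0.1, fail to reject H0; the evidence is not statistically significant.

t = 0.40; fail to reject H0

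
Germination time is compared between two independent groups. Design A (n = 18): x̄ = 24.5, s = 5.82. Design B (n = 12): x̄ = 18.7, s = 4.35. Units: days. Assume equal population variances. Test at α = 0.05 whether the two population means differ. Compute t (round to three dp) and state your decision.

Let group 1 = design A, group 2 = design B. H0: μ_1 = μ_2; H1: μ_1 ≠ μ_2 (two-sample pooled-variance t-test, two-sided).
s_p² = [(18−1)·5.82² + (12−1)·4.35²]/(18+12−2) = 27.9992
t = (24.5 − 18.7)/√[27.9992·(1/18 + 1/12)] = 2.941
df = n₁ + n₂ − 2 = 28
Two-sided p-value ≈ 0.0065
Since p ≈ 0.0065 < α = 0.05, reject H0; the evidence is statistically significant.

t = 2.941; reject H0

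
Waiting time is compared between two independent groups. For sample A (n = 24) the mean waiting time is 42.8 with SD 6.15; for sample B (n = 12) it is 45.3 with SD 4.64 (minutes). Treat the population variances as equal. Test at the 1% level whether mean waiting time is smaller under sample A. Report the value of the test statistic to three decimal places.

-1.239

Let group 1 = sample A, group 2 = sample B. H0: μ_1 = μ_2; H1: μ_1 < μ_2 (two-sample pooled-variance t-test, left-tailed).
s_p² = [(24−1)·6.15² + (12−1)·4.64²]/(24+12−2) = 32.5513
t = (42.8 − 45.3)/√[32.5513·(1/24 + 1/12)] = -1.239
df = n₁ + n₂ − 2 = 34
p-value = P(T ≤ -1.239) ≈ 0.1118
Since p ≈ 0.1118 > α = 0.01, fail to reject H0; the data do not provide sufficient evidence against H0.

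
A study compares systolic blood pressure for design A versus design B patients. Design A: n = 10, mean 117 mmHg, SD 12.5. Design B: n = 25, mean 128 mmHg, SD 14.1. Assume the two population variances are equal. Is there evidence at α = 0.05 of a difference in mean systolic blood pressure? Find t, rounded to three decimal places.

Let group 1 = design A, group 2 = design B. H0: μ_1 = μ_2; H1: μ_1 ≠ μ_2 (two-sample pooled-variance t-test, two-sided).
s_p² = [(10−1)·12.5² + (25−1)·14.1²]/(10+25−2) = 187.203
t = (117 − 128)/√[187.203·(1/10 + 1/25)] = -2.149
df = n₁ + n₂ − 2 = 33
Two-sided p-value ≈ 0.039
Since p ≈ 0.039 < α = 0.05, reject H0; the data support H1.

-2.149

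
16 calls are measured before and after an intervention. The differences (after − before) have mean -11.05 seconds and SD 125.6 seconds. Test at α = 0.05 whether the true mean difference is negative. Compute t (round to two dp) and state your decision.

t = -0.35; fail to reject H0

H0: μ_d = 0; H1: μ_d < 0 (paired t-test on the differences, left-tailed).
t = d̄/(s_d/√n) = -11.05/(125.6/√16) = -0.35
df = n − 1 = 15
p-value = P(T ≤ -0.35) ≈ 0.3649
Since p ≈ 0.3649 > α = 0.05, fail to reject H0; the evidence is not statistically significant.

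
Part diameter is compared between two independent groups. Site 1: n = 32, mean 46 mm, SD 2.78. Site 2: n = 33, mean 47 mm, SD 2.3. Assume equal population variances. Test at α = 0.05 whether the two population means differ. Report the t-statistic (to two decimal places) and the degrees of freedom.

Let group 1 = site 1, group 2 = site 2. H0: μ_1 = μ_2; H1: μ_1 ≠ μ_2 (two-sample pooled-variance t-test, two-sided).
s_p² = [(32−1)·2.78² + (33−1)·2.3²]/(32+33−2) = 6.48985
t = (46 − 47)/√[6.48985·(1/32 + 1/33)] = -1.58
df = n₁ + n₂ − 2 = 63
Two-sided p-value ≈ 0.119
Since p ≈ 0.119 > α = 0.05, fail to reject H0; the evidence is not statistically significant.

t = -1.58, df = 63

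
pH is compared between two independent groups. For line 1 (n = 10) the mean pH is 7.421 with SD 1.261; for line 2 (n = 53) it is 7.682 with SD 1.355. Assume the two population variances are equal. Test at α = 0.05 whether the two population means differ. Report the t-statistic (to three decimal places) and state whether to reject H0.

t = -0.564; fail to reject H0

Let group 1 = line 1, group 2 = line 2. H0: μ_1 = μ_2; H1: μ_1 ≠ μ_2 (two-sample pooled-variance t-test, two-sided).
s_p² = [(10−1)·1.261² + (53−1)·1.355²]/(10+53−2) = 1.79974
t = (7.421 − 7.682)/√[1.79974·(1/10 + 1/53)] = -0.564
df = n₁ + n₂ − 2 = 61
Two-sided p-value ≈ 0.575
Since p ≈ 0.575 > α = 0.05, fail to reject H0; the evidence is not statistically significant.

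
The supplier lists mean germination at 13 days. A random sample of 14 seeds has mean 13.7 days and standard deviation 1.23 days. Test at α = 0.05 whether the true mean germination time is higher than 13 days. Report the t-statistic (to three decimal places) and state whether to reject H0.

H0: μ = 13; H1: μ > 13 (one-sample t-test, right-tailed).
t = (x̄ − μ₀)/(s/√n) = (13.7 − 13)/(1.23/√14) = 2.129
df = n − 1 = 13
p-value = P(T ≥ 2.129) ≈ 0.026
Since p ≈ 0.026 < α = 0.05, reject H0; the data support H1.

t = 2.129; reject H0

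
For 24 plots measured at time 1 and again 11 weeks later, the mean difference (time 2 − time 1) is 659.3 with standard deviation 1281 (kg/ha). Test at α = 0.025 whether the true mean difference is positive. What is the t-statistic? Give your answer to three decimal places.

2.521

H0: μ_d = 0; H1: μ_d > 0 (paired t-test on the differences, right-tailed).
t = d̄/(s_d/√n) = 659.3/(1281/√24) = 2.521
df = n − 1 = 23
p-value = P(T ≥ 2.521) ≈ 0.010
Since p ≈ 0.010 < α = 0.025, reject H0; the data support H1.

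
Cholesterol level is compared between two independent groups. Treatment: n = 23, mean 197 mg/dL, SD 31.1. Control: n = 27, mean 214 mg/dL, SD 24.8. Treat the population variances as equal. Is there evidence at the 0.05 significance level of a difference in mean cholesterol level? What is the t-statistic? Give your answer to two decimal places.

-2.15

Let group 1 = treatment, group 2 = control. H0: μ_1 = μ_2; H1: μ_1 ≠ μ_2 (two-sample pooled-variance t-test, two-sided).
s_p² = [(23−1)·31.1² + (27−1)·24.8²]/(23+27−2) = 776.451
t = (197 − 214)/√[776.451·(1/23 + 1/27)] = -2.15
df = n₁ + n₂ − 2 = 48
Two-sided p-value ≈ 0.0366
Since p ≈ 0.0366 < α = 0.05, reject H0; the evidence is statistically significant.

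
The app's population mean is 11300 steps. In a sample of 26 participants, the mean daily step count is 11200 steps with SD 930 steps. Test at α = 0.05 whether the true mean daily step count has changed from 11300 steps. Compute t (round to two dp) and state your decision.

t = -0.55; fail to reject H0

H0: μ = 11300; H1: μ ≠ 11300 (one-sample t-test, two-sided).
t = (x̄ − μ₀)/(s/√n) = (11200 − 11300)/(930/√26) = -0.55
df = n − 1 = 25
Two-sided p-value ≈ 0.5884
Since p ≈ 0.5884 > α = 0.05, fail to reject H0; the data do not provide sufficient evidence against H0.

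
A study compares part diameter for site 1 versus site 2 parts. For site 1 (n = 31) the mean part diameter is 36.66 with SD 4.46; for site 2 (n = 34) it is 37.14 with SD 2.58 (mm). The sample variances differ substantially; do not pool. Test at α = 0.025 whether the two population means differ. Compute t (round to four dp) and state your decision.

t = -0.5245; fail to reject H0

Let group 1 = site 1, group 2 = site 2. H0: μ_1 = μ_2; H1: μ_1 ≠ μ_2 (Welch's two-sample t-test, two-sided).
t = (x̄_1 − x̄_2)/√(s_1²/n_1 + s_2²/n_2) = (36.66 − 37.14)/√(4.46²/31 + 2.58²/34) = -0.5245
Welch–Satterthwaite df ≈ 47.11
Two-sided p-value ≈ 0.6024
Since p ≈ 0.6024 > α = 0.025, fail to reject H0; the evidence is not statistically significant.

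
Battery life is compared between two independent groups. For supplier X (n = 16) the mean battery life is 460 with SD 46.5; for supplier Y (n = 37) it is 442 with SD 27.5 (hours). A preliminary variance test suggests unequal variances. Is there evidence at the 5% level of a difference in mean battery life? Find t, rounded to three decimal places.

Let group 1 = supplier X, group 2 = supplier Y. H0: μ_1 = μ_2; H1: μ_1 ≠ μ_2 (Welch's two-sample t-test, two-sided).
t = (x̄_1 − x̄_2)/√(s_1²/n_1 + s_2²/n_2) = (460 − 442)/√(46.5²/16 + 27.5²/37) = 1.443
Welch–Satterthwaite df ≈ 19.69
Two-sided p-value ≈ 0.165
Since p ≈ 0.165 > α = 0.05, fail to reject H0; the evidence is not statistically significant.

1.443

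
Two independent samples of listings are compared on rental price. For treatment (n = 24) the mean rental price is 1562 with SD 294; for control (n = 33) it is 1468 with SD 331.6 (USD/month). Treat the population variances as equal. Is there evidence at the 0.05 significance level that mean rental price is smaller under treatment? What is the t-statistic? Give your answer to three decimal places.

1.107

Let group 1 = treatment, group 2 = control. H0: μ_1 = μ_2; H1: μ_1 < μ_2 (two-sample pooled-variance t-test, left-tailed).
s_p² = [(24−1)·294² + (33−1)·331.6²]/(24+33−2) = 100122
t = (1562 − 1468)/√[100122·(1/24 + 1/33)] = 1.107
df = n₁ + n₂ − 2 = 55
p-value = P(T ≤ 1.107) ≈ 0.8635
Since p ≈ 0.8635 > α = 0.05, fail to reject H0; the data do not provide sufficient evidence against H0.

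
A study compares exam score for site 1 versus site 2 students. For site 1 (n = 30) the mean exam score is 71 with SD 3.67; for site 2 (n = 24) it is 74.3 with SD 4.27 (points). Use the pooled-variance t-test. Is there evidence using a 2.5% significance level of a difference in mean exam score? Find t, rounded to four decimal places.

Let group 1 = site 1, group 2 = site 2. H0: μ_1 = μ_2; H1: μ_1 ≠ μ_2 (two-sample pooled-variance t-test, two-sided).
s_p² = [(30−1)·3.67² + (24−1)·4.27²]/(30+24−2) = 15.5761
t = (71 − 74.3)/√[15.5761·(1/30 + 1/24)] = -3.0532
df = n₁ + n₂ − 2 = 52
Two-sided p-value ≈ 0.004
Since p ≈ 0.004 < α = 0.025, reject H0; the evidence is statistically significant.

-3.0532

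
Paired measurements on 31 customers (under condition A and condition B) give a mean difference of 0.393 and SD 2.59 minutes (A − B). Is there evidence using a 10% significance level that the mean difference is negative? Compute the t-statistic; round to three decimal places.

H0: μ_d = 0; H1: μ_d < 0 (paired t-test on the differences, left-tailed).
t = d̄/(s_d/√n) = 0.393/(2.59/√31) = 0.845
df = n − 1 = 30
p-value = P(T ≤ 0.845) ≈ 0.798
Since p ≈ 0.798 > α = 0.1, fail to reject H0; the evidence is not statistically significant.

0.845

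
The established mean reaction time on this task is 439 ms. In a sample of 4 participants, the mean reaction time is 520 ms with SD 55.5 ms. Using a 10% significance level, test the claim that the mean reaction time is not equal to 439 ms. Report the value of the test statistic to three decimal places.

2.919

H0: μ = 439; H1: μ ≠ 439 (one-sample t-test, two-sided).
t = (x̄ − μ₀)/(s/√n) = (520 − 439)/(55.5/√4) = 2.919
df = n − 1 = 3
Two-sided p-value ≈ 0.0615
Since p ≈ 0.0615 < α = 0.1, reject H0; the evidence is statistically significant.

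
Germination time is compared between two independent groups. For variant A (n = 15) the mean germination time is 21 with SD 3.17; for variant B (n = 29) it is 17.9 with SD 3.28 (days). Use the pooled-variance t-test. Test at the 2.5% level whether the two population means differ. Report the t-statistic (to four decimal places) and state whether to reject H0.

t = 3.0049; reject H0

Let group 1 = variant A, group 2 = variant B. H0: μ_1 = μ_2; H1: μ_1 ≠ μ_2 (two-sample pooled-variance t-test, two-sided).
s_p² = [(15−1)·3.17² + (29−1)·3.28²]/(15+29−2) = 10.5219
t = (21 − 17.9)/√[10.5219·(1/15 + 1/29)] = 3.0049
df = n₁ + n₂ − 2 = 42
Two-sided p-value ≈ 0.0045
Since p ≈ 0.0045 < α = 0.025, reject H0; the data support H1.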